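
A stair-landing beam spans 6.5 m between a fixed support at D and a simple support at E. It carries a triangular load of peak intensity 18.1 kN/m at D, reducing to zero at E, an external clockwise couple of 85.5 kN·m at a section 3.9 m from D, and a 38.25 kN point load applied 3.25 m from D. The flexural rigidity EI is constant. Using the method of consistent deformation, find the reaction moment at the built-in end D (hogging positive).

Take the reaction at E as the redundant and release it; the primary structure is a cantilever fixed at D.
Deflection at E on the released cantilever, summing each load's contribution:
  triangular load, peak 18.1 at the fixed end: w₀L⁴/(30EI) = 1077/EI
  clockwise couple 85.5 at a = 3.9: M₀a(2L − a)/(2EI) = 1517/EI
  point load 38.25 at a = 3.25: Pa²(3L − a)/(6EI) = 1094/EI
  δ_0 = 3688/EI
Flexibility coefficient — unit upward force at E: δ_{EE} = L³/(3EI) = 91.54/EI.
The prop prevents deflection at E: R_E = δ_0/δ_{EE} = 3688/91.54 = 40.29 kN.
Moment equilibrium about D: M_D = Σ(load moments about D) − R_E·L = 337.3 − 40.29×6.5 = 75.37 kN·m.

M_D = 75.37 kN·m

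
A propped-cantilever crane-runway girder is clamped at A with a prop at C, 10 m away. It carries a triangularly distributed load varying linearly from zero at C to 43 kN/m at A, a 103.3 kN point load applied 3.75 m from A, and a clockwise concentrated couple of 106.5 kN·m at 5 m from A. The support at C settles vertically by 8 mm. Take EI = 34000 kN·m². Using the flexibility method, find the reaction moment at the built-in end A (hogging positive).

Release the roller at C. Primary structure: cantilever fixed at A.
Downward deflection at the released point C due to the loads:
  triangular load, peak 43 at the fixed end: w₀L⁴/(30EI) = 14333/EI
  point load 103.3 at a = 3.75: Pa²(3L − a)/(6EI) = 6355/EI
  clockwise couple 106.5 at a = 5: M₀a(2L − a)/(2EI) = 3994/EI
  δ_0 = 24682/EI
Tip deflection under a unit load at C: L³/(3EI) = 333.3/EI.
With EI = 34000 kN·m²: δ_0 = 0.72595 m and δ_{CC} = 0.009804 m/kN.
Compatibility — the beam at C must follow the support down by 0.008 m: δ_0 − R_C·δ_{CC} = 0.008, so R_C = (0.72595 − 0.008)/0.009804 = 73.23 kN.
Moment equilibrium about A: M_A = Σ(load moments about A) − R_C·L = 1211 − 73.23×10 = 478.2 kN·m.

M_A = 478.2 kN·m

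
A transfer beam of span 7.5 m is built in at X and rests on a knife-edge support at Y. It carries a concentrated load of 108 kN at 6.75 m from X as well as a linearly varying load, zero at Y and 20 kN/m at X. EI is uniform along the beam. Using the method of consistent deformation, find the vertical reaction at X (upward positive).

Remove the prop at Y; the released (primary) structure is a cantilever built in at X.
Primary-structure tip deflection at Y by superposition:
  point load 108 at a = 6.75: Pa²(3L − a)/(6EI) = 12917/EI
  triangular load, peak 20 at the fixed end: w₀L⁴/(30EI) = 2109/EI
  δ_0 = 15026/EI
Flexibility coefficient — unit upward force at Y: δ_{YY} = L³/(3EI) = 140.6/EI.
Compatibility at Y: δ_0 − R_Y·δ_{YY} = 0, so R_Y = 15026/140.6 = 106.9 kN.
Vertical equilibrium: R_X = ΣP − R_Y = 183 − 106.9 = 76.15 kN.

R_X = 76.15 kN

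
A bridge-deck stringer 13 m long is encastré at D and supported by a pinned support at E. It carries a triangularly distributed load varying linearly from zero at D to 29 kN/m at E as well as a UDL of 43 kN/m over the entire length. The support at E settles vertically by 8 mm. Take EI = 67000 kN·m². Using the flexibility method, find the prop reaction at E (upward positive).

R_E = 312.6 kN

Remove the prop at E; the released (primary) structure is a cantilever built in at D.
Deflection at E on the released cantilever, summing each load's contribution:
  triangular load, peak 29 at the free end: 11w₀L⁴/(120EI) = 75925/EI
  UDL 43: wL⁴/(8EI) = 153515/EI
  δ_0 = 229440/EI
Flexibility coefficient — unit upward force at E: δ_{EE} = L³/(3EI) = 732.3/EI.
With EI = 67000 kN·m²: δ_0 = 3.4245 m and δ_{EE} = 0.01093 m/kN.
Compatibility — the beam at E must follow the support down by 0.008 m: δ_0 − R_E·δ_{EE} = 0.008, so R_E = (3.4245 − 0.008)/0.01093 = 312.6 kN.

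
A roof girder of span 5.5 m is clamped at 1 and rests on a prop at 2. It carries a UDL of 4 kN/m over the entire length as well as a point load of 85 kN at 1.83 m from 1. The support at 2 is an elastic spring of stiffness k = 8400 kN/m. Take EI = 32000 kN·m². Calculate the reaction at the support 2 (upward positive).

R_2 = 19.46 kN

Take the reaction at 2 as the redundant and release it; the primary structure is a cantilever fixed at 1.
Primary-structure tip deflection at 2 by superposition:
  UDL 4: wL⁴/(8EI) = 457.5/EI
  point load 85 at a = 1.83: Pa²(3L − a)/(6EI) = 696/EI
  δ_0 = 1154/EI
Flexibility coefficient — unit upward force at 2: δ_{22} = L³/(3EI) = 55.46/EI.
With EI = 32000 kN·m²: δ_0 = 0.036047 m and δ_{22} = 0.001733 m/kN.
Compatibility — the spring shortens by R_2/k under the reaction it provides: δ_0 − R_2·δ_{22} = R_2/k. With 1/k = 0.000119 m/kN, R_2 = δ_0 / (δ_{22} + 1/k) = 0.036047 / (0.001733 + 0.000119) = 19.46 kN.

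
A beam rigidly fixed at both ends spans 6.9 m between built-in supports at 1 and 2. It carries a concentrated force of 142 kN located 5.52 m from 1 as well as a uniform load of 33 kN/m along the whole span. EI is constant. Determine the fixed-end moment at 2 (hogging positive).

Take the two fixed-end moments M_1, M_2 as redundants; the released structure is the simple span 12.
On the primary (simply-supported) span, the end slopes from the loading are:
  at 1: point load 142 at a = 5.52: Pab(L + b)/(6LEI) = 216.3/EI
  at 2: point load 142 at a = 5.52: Pab(L + a)/(6LEI) = 324.5/EI
  at 1: UDL 33: wL³/(24EI) = 451.7/EI
  at 2: UDL 33: wL³/(24EI) = 451.7/EI
  θ_10 = 668/EI,  θ_20 = 776.2/EI
Flexibility coefficients: a unit moment at one end gives L/(3EI) there and L/(6EI) at the far end, so f₁₁ = f₂₂ = 2.3/EI and f₁₂ = f₂₁ = 1.15/EI.
Compatibility — zero rotation at each built-in end:
  2.3 M_1 + 1.15 M_2 = 668
  1.15 M_1 + 2.3 M_2 = 776.2
Solving the pair gives M_1 = 162.3 kN·m and M_2 = 256.3 kN·m (hogging).

M_2 = 256.3 kN·m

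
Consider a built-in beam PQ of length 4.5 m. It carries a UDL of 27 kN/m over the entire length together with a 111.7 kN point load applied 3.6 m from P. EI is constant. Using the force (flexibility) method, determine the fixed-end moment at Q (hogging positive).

M_Q = 109.9 kN·m

Release both end moments; the primary structure is a simply-supported span PQ with redundants M_P and M_Q.
Simple-span end rotations at P and Q under the given loads:
  at P: UDL 27: wL³/(24EI) = 102.5/EI
  at Q: UDL 27: wL³/(24EI) = 102.5/EI
  at P: point load 111.7 at a = 3.6: Pab(L + b)/(6LEI) = 72.38/EI
  at Q: point load 111.7 at a = 3.6: Pab(L + a)/(6LEI) = 108.6/EI
  θ_P0 = 174.9/EI,  θ_Q0 = 211.1/EI
Flexibility coefficients: a unit moment at one end gives L/(3EI) there and L/(6EI) at the far end, so f₁₁ = f₂₂ = 1.5/EI and f₁₂ = f₂₁ = 0.75/EI.
Compatibility — zero rotation at each built-in end:
  1.5 M_P + 0.75 M_Q = 174.9
  0.75 M_P + 1.5 M_Q = 211.1
Solving the pair gives M_P = 61.65 kN·m and M_Q = 109.9 kN·m (hogging).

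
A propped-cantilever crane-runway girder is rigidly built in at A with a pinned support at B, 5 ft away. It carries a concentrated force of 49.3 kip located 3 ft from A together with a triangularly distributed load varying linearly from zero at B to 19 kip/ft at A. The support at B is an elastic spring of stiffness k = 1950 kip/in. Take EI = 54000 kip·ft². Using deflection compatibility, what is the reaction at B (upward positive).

R_B = 29.18 kip

Take the reaction at B as the redundant and release it; the primary structure is a cantilever fixed at A.
Primary-structure tip deflection at B by superposition:
  point load 49.3 at a = 3: Pa²(3L − a)/(6EI) = 887.4/EI
  triangular load, peak 19 at the fixed end: w₀L⁴/(30EI) = 395.8/EI
  δ_0 = 1283/EI
Tip deflection under a unit load at B: L³/(3EI) = 41.67/EI.
With EI = 54000 kip·ft²: δ_0 = 0.023764 ft and δ_{BB} = 0.000772 ft/kip.
Compatibility — the spring shortens by R_B/k under the reaction it provides: δ_0 − R_B·δ_{BB} = R_B/k. With 1/k = 1/(1950×12) ft/kip = 0.000043 ft/kip, R_B = δ_0 / (δ_{BB} + 1/k) = 0.023764 / (0.000772 + 0.000043) = 29.18 kip.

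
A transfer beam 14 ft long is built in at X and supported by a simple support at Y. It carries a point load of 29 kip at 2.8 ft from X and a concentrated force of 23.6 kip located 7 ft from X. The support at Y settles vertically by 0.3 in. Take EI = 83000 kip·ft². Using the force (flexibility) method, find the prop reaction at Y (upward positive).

R_Y = 6.73 kip

Take the reaction at Y as the redundant and release it; the primary structure is a cantilever fixed at X.
Primary-structure tip deflection at Y by superposition:
  point load 29 at a = 2.8: Pa²(3L − a)/(6EI) = 1485/EI
  point load 23.6 at a = 7: Pa²(3L − a)/(6EI) = 6746/EI
  δ_0 = 8231/EI
Flexibility coefficient — unit upward force at Y: δ_{YY} = L³/(3EI) = 914.7/EI.
With EI = 83000 kip·ft²: δ_0 = 0.09917 ft and δ_{YY} = 0.01102 ft/kip.
Compatibility — the beam at Y must follow the support down by 0.025 ft: δ_0 − R_Y·δ_{YY} = 0.025, so R_Y = (0.09917 − 0.025)/0.01102 = 6.73 kip.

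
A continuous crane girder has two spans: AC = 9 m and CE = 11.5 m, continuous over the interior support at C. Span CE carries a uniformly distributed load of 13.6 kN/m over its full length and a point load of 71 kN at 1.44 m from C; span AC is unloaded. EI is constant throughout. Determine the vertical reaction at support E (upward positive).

Release continuity at C by inserting a hinge; the redundant is the internal moment M_C. The primary structure is two simply-supported spans AC and CE.
End slopes at the hinge C, treating each span as simply supported:
  span CE: UDL 13.6: wL³/(24EI) = 861.8/EI
  span CE: point load 71 at a = 1.44: Pab(L + b)/(6LEI) = 321.4/EI
  relative rotation θ_0 = (0 + 1183)/EI = 1183/EI
A unit hogging moment at C produces rotation L₁/(3EI) + L₂/(3EI) = 6.833/EI.
Compatibility: M_C·(L₁+L₂)/(3EI) = θ_0, giving M_C = 173.2 kN·m (hogging).
Span CE, ΣM about E: R_C^{CE}·11.5 = 1614 + 173.2, so R_C^{CE} = 155.4 kN and R_E = 227.4 − 155.4 = 72.03 kN.

R_E = 72.03 kN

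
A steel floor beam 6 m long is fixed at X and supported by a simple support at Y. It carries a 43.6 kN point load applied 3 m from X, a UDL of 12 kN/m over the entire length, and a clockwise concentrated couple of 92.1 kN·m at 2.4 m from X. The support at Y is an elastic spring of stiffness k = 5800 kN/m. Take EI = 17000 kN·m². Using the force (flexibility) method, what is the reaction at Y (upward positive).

Remove the prop at Y; the released (primary) structure is a cantilever built in at X.
Deflection at Y on the released cantilever, summing each load's contribution:
  point load 43.6 at a = 3: Pa²(3L − a)/(6EI) = 981/EI
  UDL 12: wL⁴/(8EI) = 1944/EI
  clockwise couple 92.1 at a = 2.4: M₀a(2L − a)/(2EI) = 1061/EI
  δ_0 = 3986/EI
Tip deflection under a unit load at Y: L³/(3EI) = 72/EI.
With EI = 17000 kN·m²: δ_0 = 0.23447 m and δ_{YY} = 0.004235 m/kN.
Compatibility — the spring shortens by R_Y/k under the reaction it provides: δ_0 − R_Y·δ_{YY} = R_Y/k. With 1/k = 0.000172 m/kN, R_Y = δ_0 / (δ_{YY} + 1/k) = 0.23447 / (0.004235 + 0.000172) = 53.2 kN.

R_Y = 53.2 kN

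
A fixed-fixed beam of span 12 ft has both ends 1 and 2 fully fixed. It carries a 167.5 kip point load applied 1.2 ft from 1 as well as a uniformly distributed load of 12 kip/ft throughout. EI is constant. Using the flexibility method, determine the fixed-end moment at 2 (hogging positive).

M_2 = 162.1 kip·ft

Release both end moments; the primary structure is a simply-supported span 12 with redundants M_1 and M_2.
Simple-span end rotations at 1 and 2 under the given loads:
  at 1: point load 167.5 at a = 1.2: Pab(L + b)/(6LEI) = 687.4/EI
  at 2: point load 167.5 at a = 1.2: Pab(L + a)/(6LEI) = 398/EI
  at 1: UDL 12: wL³/(24EI) = 864/EI
  at 2: UDL 12: wL³/(24EI) = 864/EI
  θ_10 = 1551/EI,  θ_20 = 1262/EI
Flexibility coefficients: a unit moment at one end gives L/(3EI) there and L/(6EI) at the far end, so f₁₁ = f₂₂ = 4/EI and f₁₂ = f₂₁ = 2/EI.
Compatibility — zero rotation at each built-in end:
  4 M_1 + 2 M_2 = 1551
  2 M_1 + 4 M_2 = 1262
Solving the pair gives M_1 = 306.8 kip·ft and M_2 = 162.1 kip·ft (hogging).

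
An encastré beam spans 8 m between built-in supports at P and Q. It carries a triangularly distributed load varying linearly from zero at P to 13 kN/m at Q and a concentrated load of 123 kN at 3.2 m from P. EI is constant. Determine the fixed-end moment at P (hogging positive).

Take the two fixed-end moments M_P, M_Q as redundants; the released structure is the simple span PQ.
Simple-span end rotations at P and Q under the given loads:
  at P: triangular load, peak 13: 7w₀L³/(360EI) = 129.4/EI
  at Q: triangular load, peak 13: w₀L³/(45EI) = 147.9/EI
  at P: point load 123 at a = 3.2: Pab(L + b)/(6LEI) = 503.8/EI
  at Q: point load 123 at a = 3.2: Pab(L + a)/(6LEI) = 440.8/EI
  θ_P0 = 633.2/EI,  θ_Q0 = 588.7/EI
Flexibility coefficients: a unit moment at one end gives L/(3EI) there and L/(6EI) at the far end, so f₁₁ = f₂₂ = 2.667/EI and f₁₂ = f₂₁ = 1.333/EI.
Compatibility — zero rotation at each built-in end:
  2.667 M_P + 1.333 M_Q = 633.2
  1.333 M_P + 2.667 M_Q = 588.7
Solving the pair gives M_P = 169.4 kN·m and M_Q = 136.1 kN·m (hogging).

M_P = 169.4 kN·m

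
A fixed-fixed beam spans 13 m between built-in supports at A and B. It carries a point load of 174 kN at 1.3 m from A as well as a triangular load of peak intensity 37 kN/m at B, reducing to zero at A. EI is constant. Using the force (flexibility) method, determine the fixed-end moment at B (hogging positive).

M_B = 333 kN·m

Release both end moments; the primary structure is a simply-supported span AB with redundants M_A and M_B.
Simple-span end rotations at A and B under the given loads:
  at A: point load 174 at a = 1.3: Pab(L + b)/(6LEI) = 838.1/EI
  at B: point load 174 at a = 1.3: Pab(L + a)/(6LEI) = 485.2/EI
  at A: triangular load, peak 37: 7w₀L³/(360EI) = 1581/EI
  at B: triangular load, peak 37: w₀L³/(45EI) = 1806/EI
  θ_A0 = 2419/EI,  θ_B0 = 2292/EI
Flexibility coefficients: a unit moment at one end gives L/(3EI) there and L/(6EI) at the far end, so f₁₁ = f₂₂ = 4.333/EI and f₁₂ = f₂₁ = 2.167/EI.
Compatibility — zero rotation at each built-in end:
  4.333 M_A + 2.167 M_B = 2419
  2.167 M_A + 4.333 M_B = 2292
Solving the pair gives M_A = 391.7 kN·m and M_B = 333 kN·m (hogging).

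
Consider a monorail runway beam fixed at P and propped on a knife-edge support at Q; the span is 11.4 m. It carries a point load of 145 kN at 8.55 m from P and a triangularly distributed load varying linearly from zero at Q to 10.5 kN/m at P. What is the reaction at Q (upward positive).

R_Q = 103.7 kN

Release the roller at Q. Primary structure: cantilever fixed at P.
Free-end deflection of the primary structure under the applied loading (downward +):
  point load 145 at a = 8.55: Pa²(3L − a)/(6EI) = 45314/EI
  triangular load, peak 10.5 at the fixed end: w₀L⁴/(30EI) = 5911/EI
  δ_0 = 51226/EI
Tip deflection under a unit load at Q: L³/(3EI) = 493.8/EI.
The prop prevents deflection at Q: R_Q = δ_0/δ_{QQ} = 51226/493.8 = 103.7 kN.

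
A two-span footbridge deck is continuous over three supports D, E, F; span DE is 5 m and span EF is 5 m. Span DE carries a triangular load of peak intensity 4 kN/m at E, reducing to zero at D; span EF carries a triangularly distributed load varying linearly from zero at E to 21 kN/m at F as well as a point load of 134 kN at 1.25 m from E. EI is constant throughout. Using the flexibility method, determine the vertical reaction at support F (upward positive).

R_F = 53.78 kN

Insert a hinge at E; M_E is the redundant, and each span becomes simply supported.
Discontinuity in slope at E on the released structure — sum the simple-span end rotations:
  span DE: triangular load, peak 4: w₀L³/(45EI) = 11.11/EI
  span EF: triangular load, peak 21: 7w₀L³/(360EI) = 51.04/EI
  span EF: point load 134 at a = 1.25: Pab(L + b)/(6LEI) = 183.2/EI
  relative rotation θ_0 = (11.11 + 234.2)/EI = 245.4/EI
A unit hogging moment at E produces rotation L₁/(3EI) + L₂/(3EI) = 3.333/EI.
Slope continuity at E: θ_0 = M_E·3.333/EI, so M_E = 245.4/3.333 = 73.61 kN·m (hogging).
Span EF, ΣM about F: R_E^{EF}·5 = 590 + 73.61, so R_E^{EF} = 132.7 kN and R_F = 186.5 − 132.7 = 53.78 kN.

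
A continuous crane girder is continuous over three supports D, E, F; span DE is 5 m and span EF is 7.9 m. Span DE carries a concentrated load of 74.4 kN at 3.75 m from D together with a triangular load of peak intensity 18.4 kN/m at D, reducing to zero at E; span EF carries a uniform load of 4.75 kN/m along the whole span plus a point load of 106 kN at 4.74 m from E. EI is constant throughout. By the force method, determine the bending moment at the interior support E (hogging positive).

M_E = 142.9 kN·m

Take M_E as the redundant. Released structure: two simple spans DE and EF with a hinge at E.
Rotations at E on the released spans (each span's end-slope, ×1/EI):
  span DE: point load 74.4 at a = 3.75: Pab(L + a)/(6LEI) = 101.7/EI
  span DE: triangular load, peak 18.4: 7w₀L³/(360EI) = 44.72/EI
  span EF: UDL 4.75: wL³/(24EI) = 97.58/EI
  span EF: point load 106 at a = 4.74: Pab(L + b)/(6LEI) = 370.5/EI
  relative rotation θ_0 = (146.4 + 468)/EI = 614.5/EI
A unit hogging moment at E produces rotation L₁/(3EI) + L₂/(3EI) = 4.3/EI.
Compatibility: M_E·(L₁+L₂)/(3EI) = θ_0, giving M_E = 142.9 kN·m (hogging).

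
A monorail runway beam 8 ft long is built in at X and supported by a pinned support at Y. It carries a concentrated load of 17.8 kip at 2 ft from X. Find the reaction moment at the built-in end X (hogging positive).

Take the reaction at Y as the redundant and release it; the primary structure is a cantilever fixed at X.
Downward deflection at the released point Y due to the loads:
  point load 17.8 at a = 2: Pa²(3L − a)/(6EI) = 261.1/EI
Tip deflection under a unit load at Y: L³/(3EI) = 170.7/EI.
Compatibility at Y: δ_0 − R_Y·δ_{YY} = 0, so R_Y = 261.1/170.7 = 1.53 kip.
Moment equilibrium about X: M_X = Σ(load moments about X) − R_Y·L = 35.6 − 1.53×8 = 23.36 kip·ft.

M_X = 23.36 kip·ft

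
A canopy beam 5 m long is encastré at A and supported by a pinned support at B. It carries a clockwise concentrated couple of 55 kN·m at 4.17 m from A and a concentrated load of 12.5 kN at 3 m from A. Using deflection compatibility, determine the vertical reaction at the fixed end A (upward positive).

Take the reaction at B as the redundant and release it; the primary structure is a cantilever fixed at A.
Primary-structure tip deflection at B by superposition:
  clockwise couple 55 at a = 4.17: M₀a(2L − a)/(2EI) = 668.6/EI
  point load 12.5 at a = 3: Pa²(3L − a)/(6EI) = 225/EI
  δ_0 = 893.6/EI
Flexibility coefficient — unit upward force at B: δ_{BB} = L³/(3EI) = 41.67/EI.
The prop prevents deflection at B: R_B = δ_0/δ_{BB} = 893.6/41.67 = 21.45 kN.
Vertical equilibrium: R_A = ΣP − R_B = 12.5 − 21.45 = -8.945 kN.

R_A = -8.945 kN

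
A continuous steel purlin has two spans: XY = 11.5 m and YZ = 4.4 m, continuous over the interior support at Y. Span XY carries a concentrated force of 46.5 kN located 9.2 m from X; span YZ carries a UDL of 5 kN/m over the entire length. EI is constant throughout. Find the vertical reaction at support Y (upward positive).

Take M_Y as the redundant. Released structure: two simple spans XY and YZ with a hinge at Y.
Rotations at Y on the released spans (each span's end-slope, ×1/EI):
  span XY: point load 46.5 at a = 9.2: Pab(L + a)/(6LEI) = 295.2/EI
  span YZ: UDL 5: wL³/(24EI) = 17.75/EI
  relative rotation θ_0 = (295.2 + 17.75)/EI = 312.9/EI
A unit hogging moment at Y produces rotation L₁/(3EI) + L₂/(3EI) = 5.3/EI.
Compatibility: M_Y·(L₁+L₂)/(3EI) = θ_0, giving M_Y = 59.04 kN·m (hogging).
Span XY, ΣM about X with M_Y applied at Y: R_Y^{XY}·11.5 = 427.8 + 59.04, so R_Y^{XY} = 42.33 kN and R_X = 46.5 − 42.33 = 4.166 kN.
Span YZ, ΣM about Z: R_Y^{YZ}·4.4 = 48.4 + 59.04, so R_Y^{YZ} = 24.42 kN and R_Z = 22 − 24.42 = -2.419 kN.
R_Y = 42.33 + 24.42 = 66.75 kN.

R_Y = 66.75 kN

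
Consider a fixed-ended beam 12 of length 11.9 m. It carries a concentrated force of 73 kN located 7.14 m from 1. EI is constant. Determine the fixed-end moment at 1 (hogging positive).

M_1 = 83.4 kN·m

Take the two fixed-end moments M_1, M_2 as redundants; the released structure is the simple span 12.
End rotations of the released simple span under the applied load (×1/EI):
  at 1: point load 73 at a = 7.14: Pab(L + b)/(6LEI) = 578.9/EI
  at 2: point load 73 at a = 7.14: Pab(L + a)/(6LEI) = 661.6/EI
  θ_10 = 578.9/EI,  θ_20 = 661.6/EI
Flexibility coefficients: a unit moment at one end gives L/(3EI) there and L/(6EI) at the far end, so f₁₁ = f₂₂ = 3.967/EI and f₁₂ = f₂₁ = 1.983/EI.
Compatibility — zero rotation at each built-in end:
  3.967 M_1 + 1.983 M_2 = 578.9
  1.983 M_1 + 3.967 M_2 = 661.6
Solving the pair gives M_1 = 83.4 kN·m and M_2 = 125.1 kN·m (hogging).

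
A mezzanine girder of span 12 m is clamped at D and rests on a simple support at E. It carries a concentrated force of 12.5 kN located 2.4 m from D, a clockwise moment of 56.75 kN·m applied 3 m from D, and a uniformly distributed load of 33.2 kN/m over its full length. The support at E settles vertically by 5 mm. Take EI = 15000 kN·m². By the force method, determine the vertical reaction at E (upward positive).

Release the roller at E. Primary structure: cantilever fixed at D.
Deflection at E on the released cantilever, summing each load's contribution:
  point load 12.5 at a = 2.4: Pa²(3L − a)/(6EI) = 403.2/EI
  clockwise couple 56.75 at a = 3: M₀a(2L − a)/(2EI) = 1788/EI
  UDL 33.2: wL⁴/(8EI) = 86054/EI
  δ_0 = 88245/EI
Flexibility coefficient — unit upward force at E: δ_{EE} = L³/(3EI) = 576/EI.
With EI = 15000 kN·m²: δ_0 = 5.883 m and δ_{EE} = 0.0384 m/kN.
Compatibility — the beam at E must follow the support down by 0.005 m: δ_0 − R_E·δ_{EE} = 0.005, so R_E = (5.883 − 0.005)/0.0384 = 153.1 kN.

R_E = 153.1 kN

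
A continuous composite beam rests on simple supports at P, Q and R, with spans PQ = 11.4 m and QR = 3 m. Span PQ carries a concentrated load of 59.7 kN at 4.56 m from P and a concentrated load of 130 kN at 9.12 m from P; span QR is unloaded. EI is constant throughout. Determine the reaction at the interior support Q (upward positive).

R_Q = 237.1 kN

Take M_Q as the redundant. Released structure: two simple spans PQ and QR with a hinge at Q.
End slopes at the hinge Q, treating each span as simply supported:
  span PQ: point load 59.7 at a = 4.56: Pab(L + a)/(6LEI) = 434.5/EI
  span PQ: point load 130 at a = 9.12: Pab(L + a)/(6LEI) = 811/EI
  relative rotation θ_0 = (1245 + 0)/EI = 1245/EI
A unit hogging moment at Q produces rotation L₁/(3EI) + L₂/(3EI) = 4.8/EI.
Compatibility: M_Q·(L₁+L₂)/(3EI) = θ_0, giving M_Q = 259.5 kN·m (hogging).
Span PQ, ΣM about P with M_Q applied at Q: R_Q^{PQ}·11.4 = 1458 + 259.5, so R_Q^{PQ} = 150.6 kN and R_P = 189.7 − 150.6 = 39.06 kN.
Span QR, ΣM about R: R_Q^{QR}·3 = 0 + 259.5, so R_Q^{QR} = 86.49 kN and R_R = 0 − 86.49 = -86.49 kN.
R_Q = 150.6 + 86.49 = 237.1 kN.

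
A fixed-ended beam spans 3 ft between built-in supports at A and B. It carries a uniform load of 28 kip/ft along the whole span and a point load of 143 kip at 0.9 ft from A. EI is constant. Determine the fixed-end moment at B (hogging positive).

M_B = 48.03 kip·ft

Take the two fixed-end moments M_A, M_B as redundants; the released structure is the simple span AB.
Simple-span end rotations at A and B under the given loads:
  at A: UDL 28: wL³/(24EI) = 31.5/EI
  at B: UDL 28: wL³/(24EI) = 31.5/EI
  at A: point load 143 at a = 0.9: Pab(L + b)/(6LEI) = 76.58/EI
  at B: point load 143 at a = 0.9: Pab(L + a)/(6LEI) = 58.56/EI
  θ_A0 = 108.1/EI,  θ_B0 = 90.06/EI
Flexibility coefficients: a unit moment at one end gives L/(3EI) there and L/(6EI) at the far end, so f₁₁ = f₂₂ = 1/EI and f₁₂ = f₂₁ = 0.5/EI.
Compatibility — zero rotation at each built-in end:
  1 M_A + 0.5 M_B = 108.1
  0.5 M_A + 1 M_B = 90.06
Solving the pair gives M_A = 84.06 kip·ft and M_B = 48.03 kip·ft (hogging).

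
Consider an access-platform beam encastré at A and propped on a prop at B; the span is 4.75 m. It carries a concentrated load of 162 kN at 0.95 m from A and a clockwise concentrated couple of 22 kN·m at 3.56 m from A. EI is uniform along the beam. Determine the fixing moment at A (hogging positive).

Release the roller at B. Primary structure: cantilever fixed at A.
Free-end deflection of the primary structure under the applied loading (downward +):
  point load 162 at a = 0.95: Pa²(3L − a)/(6EI) = 324.1/EI
  clockwise couple 22 at a = 3.56: M₀a(2L − a)/(2EI) = 232.6/EI
  δ_0 = 556.7/EI
Tip deflection under a unit load at B: L³/(3EI) = 35.72/EI.
The prop prevents deflection at B: R_B = δ_0/δ_{BB} = 556.7/35.72 = 15.58 kN.
Moment equilibrium about A: M_A = Σ(load moments about A) − R_B·L = 175.9 − 15.58×4.75 = 101.9 kN·m.

M_A = 101.9 kN·m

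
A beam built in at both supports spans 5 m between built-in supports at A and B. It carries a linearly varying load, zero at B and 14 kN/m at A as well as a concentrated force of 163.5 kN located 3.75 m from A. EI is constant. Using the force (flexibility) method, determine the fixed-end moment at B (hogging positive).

Take the two fixed-end moments M_A, M_B as redundants; the released structure is the simple span AB.
Simple-span end rotations at A and B under the given loads:
  at A: triangular load, peak 14: w₀L³/(45EI) = 38.89/EI
  at B: triangular load, peak 14: 7w₀L³/(360EI) = 34.03/EI
  at A: point load 163.5 at a = 3.75: Pab(L + b)/(6LEI) = 159.7/EI
  at B: point load 163.5 at a = 3.75: Pab(L + a)/(6LEI) = 223.5/EI
  θ_A0 = 198.6/EI,  θ_B0 = 257.6/EI
Flexibility coefficients: a unit moment at one end gives L/(3EI) there and L/(6EI) at the far end, so f₁₁ = f₂₂ = 1.667/EI and f₁₂ = f₂₁ = 0.8333/EI.
Compatibility — zero rotation at each built-in end:
  1.667 M_A + 0.8333 M_B = 198.6
  0.8333 M_A + 1.667 M_B = 257.6
Solving the pair gives M_A = 55.82 kN·m and M_B = 126.6 kN·m (hogging).

M_B = 126.6 kN·m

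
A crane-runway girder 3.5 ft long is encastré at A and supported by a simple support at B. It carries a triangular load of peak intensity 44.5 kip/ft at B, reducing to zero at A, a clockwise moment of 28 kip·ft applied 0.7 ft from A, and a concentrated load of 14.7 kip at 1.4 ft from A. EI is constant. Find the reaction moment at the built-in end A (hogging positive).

M_A = 54.56 kip·ft

Take the reaction at B as the redundant and release it; the primary structure is a cantilever fixed at A.
Downward deflection at the released point B due to the loads:
  triangular load, peak 44.5 at the free end: 11w₀L⁴/(120EI) = 612.1/EI
  clockwise couple 28 at a = 0.7: M₀a(2L − a)/(2EI) = 61.74/EI
  point load 14.7 at a = 1.4: Pa²(3L − a)/(6EI) = 43.7/EI
  δ_0 = 717.6/EI
Tip deflection under a unit load at B: L³/(3EI) = 14.29/EI.
Compatibility at B: δ_0 − R_B·δ_{BB} = 0, so R_B = 717.6/14.29 = 50.21 kip.
Moment equilibrium about A: M_A = Σ(load moments about A) − R_B·L = 230.3 − 50.21×3.5 = 54.56 kip·ft.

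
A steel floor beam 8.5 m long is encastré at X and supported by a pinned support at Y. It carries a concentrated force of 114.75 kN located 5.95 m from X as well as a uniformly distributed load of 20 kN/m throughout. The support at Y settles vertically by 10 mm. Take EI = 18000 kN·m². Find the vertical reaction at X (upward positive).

Take the reaction at Y as the redundant and release it; the primary structure is a cantilever fixed at X.
Downward deflection at the released point Y due to the loads:
  point load 114.75 at a = 5.95: Pa²(3L − a)/(6EI) = 13237/EI
  UDL 20: wL⁴/(8EI) = 13050/EI
  δ_0 = 26287/EI
Flexibility coefficient — unit upward force at Y: δ_{YY} = L³/(3EI) = 204.7/EI.
With EI = 18000 kN·m²: δ_0 = 1.4604 m and δ_{YY} = 0.011373 m/kN.
Compatibility — the beam at Y must follow the support down by 0.01 m: δ_0 − R_Y·δ_{YY} = 0.01, so R_Y = (1.4604 − 0.01)/0.011373 = 127.5 kN.
Vertical equilibrium: R_X = ΣP − R_Y = 284.8 − 127.5 = 157.2 kN.

R_X = 157.2 kN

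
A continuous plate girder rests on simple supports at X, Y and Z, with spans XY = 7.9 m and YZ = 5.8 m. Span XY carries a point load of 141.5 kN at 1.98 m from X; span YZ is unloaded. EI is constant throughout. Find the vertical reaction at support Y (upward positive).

Release continuity at Y by inserting a hinge; the redundant is the internal moment M_Y. The primary structure is two simply-supported spans XY and YZ.
Rotations at Y on the released spans (each span's end-slope, ×1/EI):
  span XY: point load 141.5 at a = 1.98: Pab(L + a)/(6LEI) = 345.7/EI
  relative rotation θ_0 = (345.7 + 0)/EI = 345.7/EI
A unit hogging moment at Y produces rotation L₁/(3EI) + L₂/(3EI) = 4.567/EI.
Compatibility: M_Y·(L₁+L₂)/(3EI) = θ_0, giving M_Y = 75.7 kN·m (hogging).
Span XY, ΣM about X with M_Y applied at Y: R_Y^{XY}·7.9 = 280.2 + 75.7, so R_Y^{XY} = 45.05 kN and R_X = 141.5 − 45.05 = 96.45 kN.
Span YZ, ΣM about Z: R_Y^{YZ}·5.8 = 0 + 75.7, so R_Y^{YZ} = 13.05 kN and R_Z = 0 − 13.05 = -13.05 kN.
R_Y = 45.05 + 13.05 = 58.1 kN.

R_Y = 58.1 kN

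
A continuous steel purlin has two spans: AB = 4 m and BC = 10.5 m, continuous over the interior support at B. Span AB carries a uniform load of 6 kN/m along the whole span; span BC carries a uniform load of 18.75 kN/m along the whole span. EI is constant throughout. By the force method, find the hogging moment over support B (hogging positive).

M_B = 190.4 kN·m

Release continuity at B by inserting a hinge; the redundant is the internal moment M_B. The primary structure is two simply-supported spans AB and BC.
End slopes at the hinge B, treating each span as simply supported:
  span AB: UDL 6: wL³/(24EI) = 16/EI
  span BC: UDL 18.75: wL³/(24EI) = 904.4/EI
  relative rotation θ_0 = (16 + 904.4)/EI = 920.4/EI
A unit hogging moment at B produces rotation L₁/(3EI) + L₂/(3EI) = 4.833/EI.
Compatibility: M_B·(L₁+L₂)/(3EI) = θ_0, giving M_B = 190.4 kN·m (hogging).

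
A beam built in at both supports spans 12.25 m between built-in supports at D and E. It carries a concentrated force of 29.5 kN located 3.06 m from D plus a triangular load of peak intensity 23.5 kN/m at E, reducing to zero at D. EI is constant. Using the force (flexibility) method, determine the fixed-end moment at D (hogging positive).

Release both end moments; the primary structure is a simply-supported span DE with redundants M_D and M_E.
Simple-span end rotations at D and E under the given loads:
  at D: point load 29.5 at a = 3.06: Pab(L + b)/(6LEI) = 242/EI
  at E: point load 29.5 at a = 3.06: Pab(L + a)/(6LEI) = 172.8/EI
  at D: triangular load, peak 23.5: 7w₀L³/(360EI) = 840/EI
  at E: triangular load, peak 23.5: w₀L³/(45EI) = 960/EI
  θ_D0 = 1082/EI,  θ_E0 = 1133/EI
Flexibility coefficients: a unit moment at one end gives L/(3EI) there and L/(6EI) at the far end, so f₁₁ = f₂₂ = 4.083/EI and f₁₂ = f₂₁ = 2.042/EI.
Compatibility — zero rotation at each built-in end:
  4.083 M_D + 2.042 M_E = 1082
  2.042 M_D + 4.083 M_E = 1133
Solving the pair gives M_D = 168.4 kN·m and M_E = 193.2 kN·m (hogging).

M_D = 168.4 kN·m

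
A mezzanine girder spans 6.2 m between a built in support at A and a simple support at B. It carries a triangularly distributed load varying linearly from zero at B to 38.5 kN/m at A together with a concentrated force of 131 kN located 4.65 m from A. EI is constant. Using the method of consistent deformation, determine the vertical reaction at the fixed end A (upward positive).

Choose R_B as the redundant. The primary structure is the cantilever fixed at A.
Free-end deflection of the primary structure under the applied loading (downward +):
  triangular load, peak 38.5 at the fixed end: w₀L⁴/(30EI) = 1896/EI
  point load 131 at a = 4.65: Pa²(3L − a)/(6EI) = 6586/EI
  δ_0 = 8482/EI
Tip deflection under a unit load at B: L³/(3EI) = 79.44/EI.
The prop prevents deflection at B: R_B = δ_0/δ_{BB} = 8482/79.44 = 106.8 kN.
Vertical equilibrium: R_A = ΣP − R_B = 250.3 − 106.8 = 143.6 kN.

R_A = 143.6 kN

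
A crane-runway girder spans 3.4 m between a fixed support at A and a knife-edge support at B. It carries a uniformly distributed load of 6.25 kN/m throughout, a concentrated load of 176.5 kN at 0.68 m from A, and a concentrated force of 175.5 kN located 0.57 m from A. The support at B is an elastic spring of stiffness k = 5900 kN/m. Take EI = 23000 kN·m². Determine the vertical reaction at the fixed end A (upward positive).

Release the roller at B. Primary structure: cantilever fixed at A.
Deflection at B on the released cantilever, summing each load's contribution:
  UDL 6.25: wL⁴/(8EI) = 104.4/EI
  point load 176.5 at a = 0.68: Pa²(3L − a)/(6EI) = 129.5/EI
  point load 175.5 at a = 0.57: Pa²(3L − a)/(6EI) = 91.52/EI
  δ_0 = 325.4/EI
Tip deflection under a unit load at B: L³/(3EI) = 13.1/EI.
With EI = 23000 kN·m²: δ_0 = 0.014148 m and δ_{BB} = 0.00057 m/kN.
Compatibility — the spring shortens by R_B/k under the reaction it provides: δ_0 − R_B·δ_{BB} = R_B/k. With 1/k = 0.000169 m/kN, R_B = δ_0 / (δ_{BB} + 1/k) = 0.014148 / (0.00057 + 0.000169) = 19.14 kN.
Vertical equilibrium: R_A = ΣP − R_B = 373.2 − 19.14 = 354.1 kN.

R_A = 354.1 kN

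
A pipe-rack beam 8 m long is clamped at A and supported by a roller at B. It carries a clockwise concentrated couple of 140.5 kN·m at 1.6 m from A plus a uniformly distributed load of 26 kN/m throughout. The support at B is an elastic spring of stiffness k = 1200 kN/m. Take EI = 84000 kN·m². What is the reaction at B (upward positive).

R_B = 62.04 kN

Release the roller at B. Primary structure: cantilever fixed at A.
Free-end deflection of the primary structure under the applied loading (downward +):
  clockwise couple 140.5 at a = 1.6: M₀a(2L − a)/(2EI) = 1619/EI
  UDL 26: wL⁴/(8EI) = 13312/EI
  δ_0 = 14931/EI
Flexibility coefficient — unit upward force at B: δ_{BB} = L³/(3EI) = 170.7/EI.
With EI = 84000 kN·m²: δ_0 = 0.17774 m and δ_{BB} = 0.002032 m/kN.
Compatibility — the spring shortens by R_B/k under the reaction it provides: δ_0 − R_B·δ_{BB} = R_B/k. With 1/k = 0.000833 m/kN, R_B = δ_0 / (δ_{BB} + 1/k) = 0.17774 / (0.002032 + 0.000833) = 62.04 kN.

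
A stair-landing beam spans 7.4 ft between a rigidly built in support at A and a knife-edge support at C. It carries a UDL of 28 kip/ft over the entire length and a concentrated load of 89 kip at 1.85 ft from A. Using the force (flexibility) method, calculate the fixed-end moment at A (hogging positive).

M_A = 299.7 kip·ft

Release the roller at C. Primary structure: cantilever fixed at A.
Free-end deflection of the primary structure under the applied loading (downward +):
  UDL 28: wL⁴/(8EI) = 10495/EI
  point load 89 at a = 1.85: Pa²(3L − a)/(6EI) = 1033/EI
  δ_0 = 11528/EI
Flexibility coefficient — unit upward force at C: δ_{CC} = L³/(3EI) = 135.1/EI.
The prop prevents deflection at C: R_C = δ_0/δ_{CC} = 11528/135.1 = 85.35 kip.
Moment equilibrium about A: M_A = Σ(load moments about A) − R_C·L = 931.3 − 85.35×7.4 = 299.7 kip·ft.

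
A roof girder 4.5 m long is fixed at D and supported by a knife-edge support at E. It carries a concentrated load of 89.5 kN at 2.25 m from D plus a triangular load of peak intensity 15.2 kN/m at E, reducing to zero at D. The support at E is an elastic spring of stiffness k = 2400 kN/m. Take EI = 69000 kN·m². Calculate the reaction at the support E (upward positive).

Release the roller at E. Primary structure: cantilever fixed at D.
Downward deflection at the released point E due to the loads:
  point load 89.5 at a = 2.25: Pa²(3L − a)/(6EI) = 849.6/EI
  triangular load, peak 15.2 at the free end: 11w₀L⁴/(120EI) = 571.4/EI
  δ_0 = 1421/EI
Tip deflection under a unit load at E: L³/(3EI) = 30.38/EI.
With EI = 69000 kN·m²: δ_0 = 0.020593 m and δ_{EE} = 0.00044 m/kN.
Compatibility — the spring shortens by R_E/k under the reaction it provides: δ_0 − R_E·δ_{EE} = R_E/k. With 1/k = 0.000417 m/kN, R_E = δ_0 / (δ_{EE} + 1/k) = 0.020593 / (0.00044 + 0.000417) = 24.03 kN.

R_E = 24.03 kN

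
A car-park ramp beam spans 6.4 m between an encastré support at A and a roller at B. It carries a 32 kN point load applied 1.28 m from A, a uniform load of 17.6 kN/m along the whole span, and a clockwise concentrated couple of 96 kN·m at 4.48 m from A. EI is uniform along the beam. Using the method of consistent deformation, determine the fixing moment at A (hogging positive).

M_A = 84.56 kN·m

Take the reaction at B as the redundant and release it; the primary structure is a cantilever fixed at A.
Deflection at B on the released cantilever, summing each load's contribution:
  point load 32 at a = 1.28: Pa²(3L − a)/(6EI) = 156.6/EI
  UDL 17.6: wL⁴/(8EI) = 3691/EI
  clockwise couple 96 at a = 4.48: M₀a(2L − a)/(2EI) = 1789/EI
  δ_0 = 5637/EI
Tip deflection under a unit load at B: L³/(3EI) = 87.38/EI.
Compatibility at B: δ_0 − R_B·δ_{BB} = 0, so R_B = 5637/87.38 = 64.51 kN.
Moment equilibrium about A: M_A = Σ(load moments about A) − R_B·L = 497.4 − 64.51×6.4 = 84.56 kN·m.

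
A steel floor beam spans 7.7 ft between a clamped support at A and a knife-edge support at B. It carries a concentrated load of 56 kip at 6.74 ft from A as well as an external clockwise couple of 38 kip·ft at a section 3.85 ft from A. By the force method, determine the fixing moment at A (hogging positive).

M_A = 21.71 kip·ft

Take the reaction at B as the redundant and release it; the primary structure is a cantilever fixed at A.
Primary-structure tip deflection at B by superposition:
  point load 56 at a = 6.74: Pa²(3L − a)/(6EI) = 6936/EI
  clockwise couple 38 at a = 3.85: M₀a(2L − a)/(2EI) = 844.9/EI
  δ_0 = 7781/EI
Tip deflection under a unit load at B: L³/(3EI) = 152.2/EI.
Compatibility at B: δ_0 − R_B·δ_{BB} = 0, so R_B = 7781/152.2 = 51.13 kip.
Moment equilibrium about A: M_A = Σ(load moments about A) − R_B·L = 415.4 − 51.13×7.7 = 21.71 kip·ft.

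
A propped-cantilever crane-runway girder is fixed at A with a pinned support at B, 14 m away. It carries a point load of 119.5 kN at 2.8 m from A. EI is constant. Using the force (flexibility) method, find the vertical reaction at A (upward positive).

Remove the prop at B; the released (primary) structure is a cantilever built in at A.
Downward deflection at the released point B due to the loads:
  point load 119.5 at a = 2.8: Pa²(3L − a)/(6EI) = 6121/EI
Tip deflection under a unit load at B: L³/(3EI) = 914.7/EI.
Compatibility at B: δ_0 − R_B·δ_{BB} = 0, so R_B = 6121/914.7 = 6.692 kN.
Vertical equilibrium: R_A = ΣP − R_B = 119.5 − 6.692 = 112.8 kN.

R_A = 112.8 kN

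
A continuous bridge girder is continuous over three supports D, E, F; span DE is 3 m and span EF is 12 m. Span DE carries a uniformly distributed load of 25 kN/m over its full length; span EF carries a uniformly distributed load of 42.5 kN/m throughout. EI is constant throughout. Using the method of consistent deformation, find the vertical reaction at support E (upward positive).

R_E = 549.8 kN

Take M_E as the redundant. Released structure: two simple spans DE and EF with a hinge at E.
Discontinuity in slope at E on the released structure — sum the simple-span end rotations:
  span DE: UDL 25: wL³/(24EI) = 28.12/EI
  span EF: UDL 42.5: wL³/(24EI) = 3060/EI
  relative rotation θ_0 = (28.12 + 3060)/EI = 3088/EI
A unit hogging moment at E produces rotation L₁/(3EI) + L₂/(3EI) = 5/EI.
Compatibility: M_E·(L₁+L₂)/(3EI) = θ_0, giving M_E = 617.6 kN·m (hogging).
Span DE, ΣM about D with M_E applied at E: R_E^{DE}·3 = 112.5 + 617.6, so R_E^{DE} = 243.4 kN and R_D = 75 − 243.4 = -168.4 kN.
Span EF, ΣM about F: R_E^{EF}·12 = 3060 + 617.6, so R_E^{EF} = 306.5 kN and R_F = 510 − 306.5 = 203.5 kN.
R_E = 243.4 + 306.5 = 549.8 kN.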